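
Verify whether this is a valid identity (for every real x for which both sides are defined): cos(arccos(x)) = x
Claim: cos(arccos(x)) = x.
Reasoning: For -1 ≤ x ≤ 1 (where arccos is defined), arccos(x) is by definition an angle whose cosine equals x. Taking the cosine of that angle returns x. (Note the other order, arccos(cos x) = x, is NOT an identity.)
So the two sides agree for every real x for which both sides are defined.

Conclusion: Yes, this is an identity.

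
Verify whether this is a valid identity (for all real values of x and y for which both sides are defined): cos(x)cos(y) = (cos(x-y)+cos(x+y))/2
Claim: cos(x)cos(y) = (cos(x-y)+cos(x+y))/2.
Reasoning: cos(x-y) = cos(x)cos(y) + sin(x)sin(y) and cos(x+y) = cos(x)cos(y) - sin(x)sin(y). Adding, cos(x-y) + cos(x+y) = 2cos(x)cos(y); divide by 2.
So the two sides agree for all real values of x and y for which both sides are defined.

Conclusion: Yes, this is an identity.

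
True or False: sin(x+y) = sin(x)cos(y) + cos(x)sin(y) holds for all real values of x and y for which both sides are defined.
True.

Claim: sin(x+y) = sin(x)cos(y) + cos(x)sin(y).
Reasoning: By Euler's formula e^(i(x+y)) = e^(ix)·e^(iy) = (cos x + i·sin x)(cos y + i·sin y). The imaginary part of the left side is sin(x+y); the imaginary part of the product is sin(x)cos(y) + cos(x)sin(y).
So the two sides agree for all real values of x and y for which both sides are defined.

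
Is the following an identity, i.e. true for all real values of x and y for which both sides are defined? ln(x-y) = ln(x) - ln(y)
Claim: ln(x-y) = ln(x) - ln(y).
Test a specific point where both sides are defined: x = 5, y = 2.
LHS = ln(x-y) ≈ 1.0986
RHS = ln(x) - ln(y) ≈ 0.9163
Since 1.0986 ≠ 0.9163, the equation fails at this point, so it cannot hold for all real values of x and y for which both sides are defined.
ln(x) - ln(y) = ln(x/y), not ln(x-y).

Conclusion: No, this is NOT an identity.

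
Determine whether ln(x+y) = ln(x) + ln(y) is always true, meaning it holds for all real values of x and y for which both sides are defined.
Claim: ln(x+y) = ln(x) + ln(y).
Test a specific point where both sides are defined: x = 1/2, y = 2.
LHS = ln(x+y) ≈ 0.9163
RHS = ln(x) + ln(y) ≈ 0.0000
Since 0.9163 ≠ 0.0000, the equation fails at this point, so it cannot hold for all real values of x and y for which both sides are defined.
ln(x) + ln(y) = ln(xy), not ln(x+y).

Conclusion: No, this is NOT an identity.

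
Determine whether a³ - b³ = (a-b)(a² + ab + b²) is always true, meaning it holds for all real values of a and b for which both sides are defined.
Yes, this is an identity.

Claim: a³ - b³ = (a-b)(a² + ab + b²).
Reasoning: Expand the right side: (a-b)(a² + ab + b²) = a³ + a²b + ab² - a²b - ab² - b³ = a³ - b³ (the middle terms cancel in pairs).
So the two sides agree for all real values of a and b for which both sides are defined.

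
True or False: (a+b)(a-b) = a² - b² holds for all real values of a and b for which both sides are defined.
True.

Claim: (a+b)(a-b) = a² - b².
Reasoning: Expand: (a+b)(a-b) = a² - ab + ba - b² = a² - b² (the cross terms cancel).
So the two sides agree for all real values of a and b for which both sides are defined.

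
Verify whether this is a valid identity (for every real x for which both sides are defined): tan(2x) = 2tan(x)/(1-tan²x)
Yes, this is an identity.

Claim: tan(2x) = 2tan(x)/(1-tan²x).
Reasoning: tan(2x) = sin(2x)/cos(2x) = 2sin(x)cos(x) / (cos²x - sin²x). Divide numerator and denominator by cos²x: 2tan(x) / (1 - tan²x).
So the two sides agree for every real x for which both sides are defined.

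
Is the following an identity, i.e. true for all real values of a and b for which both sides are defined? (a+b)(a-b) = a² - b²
Claim: (a+b)(a-b) = a² - b².
Reasoning: Expand: (a+b)(a-b) = a² - ab + ba - b² = a² - b² (the cross terms cancel).
So the two sides agree for all real values of a and b for which both sides are defined.

Conclusion: Yes, this is an identity.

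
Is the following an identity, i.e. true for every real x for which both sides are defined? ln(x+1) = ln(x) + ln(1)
Claim: ln(x+1) = ln(x) + ln(1).
Test a specific point where both sides are defined: x = 4.
LHS = ln(x+1) ≈ 1.6094
RHS = ln(x) + ln(1) ≈ 1.3863
Since 1.6094 ≠ 1.3863, the equation fails at this point, so it cannot hold for every real x for which both sides are defined.
ln(1) = 0, so the right side is just ln(x), which differs from ln(x+1).

Conclusion: No, this is NOT an identity.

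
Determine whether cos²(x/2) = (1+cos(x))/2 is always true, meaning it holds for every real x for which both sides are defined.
Yes, this is an identity.

Claim: cos²(x/2) = (1+cos(x))/2.
Reasoning: Use cos(2θ) = 2cos²θ - 1 with θ = x/2: cos(x) = 2cos²(x/2) - 1. Solving for cos²(x/2) gives (1 + cos(x))/2.
So the two sides agree for every real x for which both sides are defined.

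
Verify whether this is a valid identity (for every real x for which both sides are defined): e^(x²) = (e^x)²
No, this is NOT an identity.

Claim: e^(x²) = (e^x)².
Test a specific point where both sides are defined: x = -1.
LHS = e^(x²) ≈ 2.7183
RHS = (e^x)² ≈ 0.1353
Since 2.7183 ≠ 0.1353, the equation fails at this point, so it cannot hold for every real x for which both sides are defined.
(e^x)² = e^(2x), and 2x ≠ x² in general.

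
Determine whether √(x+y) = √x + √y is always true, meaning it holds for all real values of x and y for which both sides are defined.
No, this is NOT an identity.

Claim: √(x+y) = √x + √y.
Test a specific point where both sides are defined: x = 3, y = 1.
LHS = √(x+y) ≈ 2.0000
RHS = √x + √y ≈ 2.7321
Since 2.0000 ≠ 2.7321, the equation fails at this point, so it cannot hold for all real values of x and y for which both sides are defined.
Squaring the right side gives x + 2√(xy) + y, not x + y.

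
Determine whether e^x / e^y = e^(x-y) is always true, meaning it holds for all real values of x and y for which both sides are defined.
Claim: e^x / e^y = e^(x-y).
Reasoning: 1/e^y = e^(-y), so e^x / e^y = e^x · e^(-y) = e^(x + (-y)) = e^(x-y) by the product rule for exponents.
So the two sides agree for all real values of x and y for which both sides are defined.

Conclusion: Yes, this is an identity.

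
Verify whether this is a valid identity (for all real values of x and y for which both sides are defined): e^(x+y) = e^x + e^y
No, this is NOT an identity.

Claim: e^(x+y) = e^x + e^y.
Test a specific point where both sides are defined: x = 1, y = -3.
LHS = e^(x+y) ≈ 0.1353
RHS = e^x + e^y ≈ 2.7681
Since 0.1353 ≠ 2.7681, the equation fails at this point, so it cannot hold for all real values of x and y for which both sides are defined.
The correct rule is e^(x+y) = e^x · e^y (a product, not a sum).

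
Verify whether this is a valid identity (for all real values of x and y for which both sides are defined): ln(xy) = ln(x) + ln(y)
Claim: ln(xy) = ln(x) + ln(y).
Reasoning: Both sides are simultaneously defined only when x, y > 0. Write x = e^p, y = e^q (p = ln x, q = ln y). Then xy = e^p · e^q = e^(p+q), so ln(xy) = p + q = ln(x) + ln(y).
So the two sides agree for all real values of x and y for which both sides are defined.

Conclusion: Yes, this is an identity.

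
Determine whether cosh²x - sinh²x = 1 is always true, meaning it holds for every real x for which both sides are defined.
Yes, this is an identity.

Claim: cosh²x - sinh²x = 1.
Reasoning: With cosh(x) = (e^x + e^-x)/2 and sinh(x) = (e^x - e^-x)/2: cosh²x = (e^(2x) + 2 + e^(-2x))/4 and sinh²x = (e^(2x) - 2 + e^(-2x))/4. Subtracting leaves 4/4 = 1.
So the two sides agree for every real x for which both sides are defined.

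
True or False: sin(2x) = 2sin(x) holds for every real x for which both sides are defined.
False.

Claim: sin(2x) = 2sin(x).
Test a specific point where both sides are defined: x = -π/6.
LHS = sin(2x) ≈ -0.8660
RHS = 2sin(x) ≈ -1.0000
Since -0.8660 ≠ -1.0000, the equation fails at this point, so it cannot hold for every real x for which both sides are defined.
The correct double-angle formula is sin(2x) = 2sin(x)cos(x).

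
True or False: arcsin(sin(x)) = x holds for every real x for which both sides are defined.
False.

Claim: arcsin(sin(x)) = x.
Test a specific point where both sides are defined: x = 3π/4.
LHS = arcsin(sin(x)) ≈ 0.7854
RHS = x ≈ 2.3562
Since 0.7854 ≠ 2.3562, the equation fails at this point, so it cannot hold for every real x for which both sides are defined.
arcsin only returns values in [-π/2, π/2], so arcsin(sin(x)) = x holds only for x in that interval, not for all real x.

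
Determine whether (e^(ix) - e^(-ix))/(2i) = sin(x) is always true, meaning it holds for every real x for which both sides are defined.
Claim: (e^(ix) - e^(-ix))/(2i) = sin(x).
Reasoning: By Euler's formula e^(ix) = cos(x) + i·sin(x) and e^(-ix) = cos(x) - i·sin(x). Subtracting cancels the cosine terms: e^(ix) - e^(-ix) = 2i·sin(x); divide by 2i.
So the two sides agree for every real x for which both sides are defined.

Conclusion: Yes, this is an identity.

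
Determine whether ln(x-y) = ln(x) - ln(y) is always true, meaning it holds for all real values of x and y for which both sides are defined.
No, this is NOT an identity.

Claim: ln(x-y) = ln(x) - ln(y).
Test a specific point where both sides are defined: x = 5, y = 2.
LHS = ln(x-y) ≈ 1.0986
RHS = ln(x) - ln(y) ≈ 0.9163
Since 1.0986 ≠ 0.9163, the equation fails at this point, so it cannot hold for all real values of x and y for which both sides are defined.
ln(x) - ln(y) = ln(x/y), not ln(x-y).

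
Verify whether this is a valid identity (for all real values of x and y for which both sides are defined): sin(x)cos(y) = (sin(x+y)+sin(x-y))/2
Yes, this is an identity.

Claim: sin(x)cos(y) = (sin(x+y)+sin(x-y))/2.
Reasoning: sin(x+y) = sin(x)cos(y) + cos(x)sin(y) and sin(x-y) = sin(x)cos(y) - cos(x)sin(y). Adding, sin(x+y) + sin(x-y) = 2sin(x)cos(y); divide by 2.
So the two sides agree for all real values of x and y for which both sides are defined.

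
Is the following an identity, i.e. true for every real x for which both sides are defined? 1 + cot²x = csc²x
Yes, this is an identity.

Claim: 1 + cot²x = csc²x.
Reasoning: Start from sin²x + cos²x = 1 and divide every term by sin²x (allowed wherever cot x and csc x are defined): 1 + cot²x = 1/sin²x = csc²x.
So the two sides agree for every real x for which both sides are defined.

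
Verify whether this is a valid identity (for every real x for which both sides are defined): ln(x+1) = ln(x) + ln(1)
Claim: ln(x+1) = ln(x) + ln(1).
Test a specific point where both sides are defined: x = 3.
LHS = ln(x+1) ≈ 1.3863
RHS = ln(x) + ln(1) ≈ 1.0986
Since 1.3863 ≠ 1.0986, the equation fails at this point, so it cannot hold for every real x for which both sides are defined.
ln(1) = 0, so the right side is just ln(x), which differs from ln(x+1).

Conclusion: No, this is NOT an identity.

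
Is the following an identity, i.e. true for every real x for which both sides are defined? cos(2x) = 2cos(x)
No, this is NOT an identity.

Claim: cos(2x) = 2cos(x).
Test a specific point where both sides are defined: x = π/3.
LHS = cos(2x) ≈ -0.5000
RHS = 2cos(x) ≈ 1.0000
Since -0.5000 ≠ 1.0000, the equation fails at this point, so it cannot hold for every real x for which both sides are defined.
The correct double-angle formula is cos(2x) = cos²x - sin²x.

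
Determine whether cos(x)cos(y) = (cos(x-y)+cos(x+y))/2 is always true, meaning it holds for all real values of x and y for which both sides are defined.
Claim: cos(x)cos(y) = (cos(x-y)+cos(x+y))/2.
Reasoning: cos(x-y) = cos(x)cos(y) + sin(x)sin(y) and cos(x+y) = cos(x)cos(y) - sin(x)sin(y). Adding, cos(x-y) + cos(x+y) = 2cos(x)cos(y); divide by 2.
So the two sides agree for all real values of x and y for which both sides are defined.

Conclusion: Yes, this is an identity.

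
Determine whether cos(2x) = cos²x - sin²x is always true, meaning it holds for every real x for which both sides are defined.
Claim: cos(2x) = cos²x - sin²x.
Reasoning: Put y = x in the addition formula cos(x+y) = cos(x)cos(y) - sin(x)sin(y): cos(2x) = cos²x - sin²x.
So the two sides agree for every real x for which both sides are defined.

Conclusion: Yes, this is an identity.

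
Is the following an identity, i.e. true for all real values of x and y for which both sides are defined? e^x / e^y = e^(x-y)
Yes, this is an identity.

Claim: e^x / e^y = e^(x-y).
Reasoning: 1/e^y = e^(-y), so e^x / e^y = e^x · e^(-y) = e^(x + (-y)) = e^(x-y) by the product rule for exponents.
So the two sides agree for all real values of x and y for which both sides are defined.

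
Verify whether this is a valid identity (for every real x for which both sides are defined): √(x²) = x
Claim: √(x²) = x.
Test a specific point where both sides are defined: x = -1.
LHS = √(x²) ≈ 1.0000
RHS = x ≈ -1.0000
Since 1.0000 ≠ -1.0000, the equation fails at this point, so it cannot hold for every real x for which both sides are defined.
√(x²) = |x|, which differs from x whenever x < 0 (both sides are defined for every real x).

Conclusion: No, this is NOT an identity.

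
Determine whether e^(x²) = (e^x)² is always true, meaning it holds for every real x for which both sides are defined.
Claim: e^(x²) = (e^x)².
Test a specific point where both sides are defined: x = 1/2.
LHS = e^(x²) ≈ 1.2840
RHS = (e^x)² ≈ 2.7183
Since 1.2840 ≠ 2.7183, the equation fails at this point, so it cannot hold for every real x for which both sides are defined.
(e^x)² = e^(2x), and 2x ≠ x² in general.

Conclusion: No, this is NOT an identity.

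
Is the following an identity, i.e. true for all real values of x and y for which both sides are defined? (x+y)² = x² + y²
Claim: (x+y)² = x² + y².
Test a specific point where both sides are defined: x = -1, y = 3.
LHS = (x+y)² ≈ 4.0000
RHS = x² + y² ≈ 10.0000
Since 4.0000 ≠ 10.0000, the equation fails at this point, so it cannot hold for all real values of x and y for which both sides are defined.
The correct expansion is (x+y)² = x² + 2xy + y²; the cross term 2xy is missing.

Conclusion: No, this is NOT an identity.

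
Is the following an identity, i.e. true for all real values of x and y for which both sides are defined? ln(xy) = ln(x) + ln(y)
Claim: ln(xy) = ln(x) + ln(y).
Reasoning: Both sides are simultaneously defined only when x, y > 0. Write x = e^p, y = e^q (p = ln x, q = ln y). Then xy = e^p · e^q = e^(p+q), so ln(xy) = p + q = ln(x) + ln(y).
So the two sides agree for all real values of x and y for which both sides are defined.

Conclusion: Yes, this is an identity.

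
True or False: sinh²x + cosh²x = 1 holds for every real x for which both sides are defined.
False.

Claim: sinh²x + cosh²x = 1.
Test a specific point where both sides are defined: x = 3.
LHS = sinh²x + cosh²x ≈ 201.7156
RHS = 1 ≈ 1.0000
Since 201.7156 ≠ 1.0000, the equation fails at this point, so it cannot hold for every real x for which both sides are defined.
The correct hyperbolic identity is cosh²x - sinh²x = 1 (a difference); the sum sinh²x + cosh²x equals cosh(2x).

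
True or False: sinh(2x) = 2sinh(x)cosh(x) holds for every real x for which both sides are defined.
Claim: sinh(2x) = 2sinh(x)cosh(x).
Reasoning: 2sinh(x)cosh(x) = 2 · (e^x - e^-x)/2 · (e^x + e^-x)/2 = (e^(2x) - e^(-2x))/2 = sinh(2x).
So the two sides agree for every real x for which both sides are defined.

Conclusion: True.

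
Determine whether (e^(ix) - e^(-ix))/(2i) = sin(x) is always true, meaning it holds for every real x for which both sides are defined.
Yes, this is an identity.

Claim: (e^(ix) - e^(-ix))/(2i) = sin(x).
Reasoning: By Euler's formula e^(ix) = cos(x) + i·sin(x) and e^(-ix) = cos(x) - i·sin(x). Subtracting cancels the cosine terms: e^(ix) - e^(-ix) = 2i·sin(x); divide by 2i.
So the two sides agree for every real x for which both sides are defined.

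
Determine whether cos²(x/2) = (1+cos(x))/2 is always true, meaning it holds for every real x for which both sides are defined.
Claim: cos²(x/2) = (1+cos(x))/2.
Reasoning: Use cos(2θ) = 2cos²θ - 1 with θ = x/2: cos(x) = 2cos²(x/2) - 1. Solving for cos²(x/2) gives (1 + cos(x))/2.
So the two sides agree for every real x for which both sides are defined.

Conclusion: Yes, this is an identity.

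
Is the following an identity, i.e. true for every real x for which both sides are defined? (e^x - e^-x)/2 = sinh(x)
Yes, this is an identity.

Claim: (e^x - e^-x)/2 = sinh(x).
Reasoning: This is exactly the definition of the hyperbolic sine: sinh(x) := (e^x - e^-x)/2.
So the two sides agree for every real x for which both sides are defined.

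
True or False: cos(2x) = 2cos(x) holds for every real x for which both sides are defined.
Claim: cos(2x) = 2cos(x).
Test a specific point where both sides are defined: x = -π/4.
LHS = cos(2x) ≈ 0.0000
RHS = 2cos(x) ≈ 1.4142
Since 0.0000 ≠ 1.4142, the equation fails at this point, so it cannot hold for every real x for which both sides are defined.
The correct double-angle formula is cos(2x) = cos²x - sin²x.

Conclusion: False.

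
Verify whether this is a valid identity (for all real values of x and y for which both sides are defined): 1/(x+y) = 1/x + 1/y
Claim: 1/(x+y) = 1/x + 1/y.
Test a specific point where both sides are defined: x = 1, y = 5.
LHS = 1/(x+y) ≈ 0.1667
RHS = 1/x + 1/y ≈ 1.2000
Since 0.1667 ≠ 1.2000, the equation fails at this point, so it cannot hold for all real values of x and y for which both sides are defined.
1/x + 1/y = (x+y)/(xy), which is not 1/(x+y).

Conclusion: No, this is NOT an identity.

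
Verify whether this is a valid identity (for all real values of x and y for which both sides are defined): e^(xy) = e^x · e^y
Claim: e^(xy) = e^x · e^y.
Test a specific point where both sides are defined: x = 1/2, y = 3.
LHS = e^(xy) ≈ 4.4817
RHS = e^x · e^y ≈ 33.1155
Since 4.4817 ≠ 33.1155, the equation fails at this point, so it cannot hold for all real values of x and y for which both sides are defined.
e^x · e^y = e^(x+y), not e^(xy).

Conclusion: No, this is NOT an identity.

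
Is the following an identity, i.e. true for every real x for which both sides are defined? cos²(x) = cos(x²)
Claim: cos²(x) = cos(x²).
Test a specific point where both sides are defined: x = π/6.
LHS = cos²(x) ≈ 0.7500
RHS = cos(x²) ≈ 0.9627
Since 0.7500 ≠ 0.9627, the equation fails at this point, so it cannot hold for every real x for which both sides are defined.
cos²(x) means (cos x)², squaring the output; cos(x²) squares the input. These are different functions.

Conclusion: No, this is NOT an identity.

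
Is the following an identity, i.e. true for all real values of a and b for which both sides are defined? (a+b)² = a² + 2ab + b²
Yes, this is an identity.

Claim: (a+b)² = a² + 2ab + b².
Reasoning: Expand: (a+b)² = (a+b)(a+b) = a·a + a·b + b·a + b·b = a² + 2ab + b².
So the two sides agree for all real values of a and b for which both sides are defined.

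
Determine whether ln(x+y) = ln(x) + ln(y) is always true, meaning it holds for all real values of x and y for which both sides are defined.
No, this is NOT an identity.

Claim: ln(x+y) = ln(x) + ln(y).
Test a specific point where both sides are defined: x = 3/2, y = 4.
LHS = ln(x+y) ≈ 1.7047
RHS = ln(x) + ln(y) ≈ 1.7918
Since 1.7047 ≠ 1.7918, the equation fails at this point, so it cannot hold for all real values of x and y for which both sides are defined.
ln(x) + ln(y) = ln(xy), not ln(x+y).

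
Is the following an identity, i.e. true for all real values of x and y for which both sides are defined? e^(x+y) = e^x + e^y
Claim: e^(x+y) = e^x + e^y.
Test a specific point where both sides are defined: x = -3, y = 3.
LHS = e^(x+y) ≈ 1.0000
RHS = e^x + e^y ≈ 20.1353
Since 1.0000 ≠ 20.1353, the equation fails at this point, so it cannot hold for all real values of x and y for which both sides are defined.
The correct rule is e^(x+y) = e^x · e^y (a product, not a sum).

Conclusion: No, this is NOT an identity.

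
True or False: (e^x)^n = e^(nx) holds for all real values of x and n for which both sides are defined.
True.

Claim: (e^x)^n = e^(nx).
Reasoning: e^x is a positive real number, and for a positive base B and real exponent n, B^n = e^(n·ln B). With B = e^x, ln B = x, so (e^x)^n = e^(n·x).
So the two sides agree for all real values of x and n for which both sides are defined.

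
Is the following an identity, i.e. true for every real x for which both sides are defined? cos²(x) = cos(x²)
No, this is NOT an identity.

Claim: cos²(x) = cos(x²).
Test a specific point where both sides are defined: x = π/2.
LHS = cos²(x) ≈ 0.0000
RHS = cos(x²) ≈ -0.7812
Since 0.0000 ≠ -0.7812, the equation fails at this point, so it cannot hold for every real x for which both sides are defined.
cos²(x) means (cos x)², squaring the output; cos(x²) squares the input. These are different functions.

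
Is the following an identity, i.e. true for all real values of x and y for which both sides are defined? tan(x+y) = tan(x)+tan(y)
No, this is NOT an identity.

Claim: tan(x+y) = tan(x)+tan(y).
Test a specific point where both sides are defined: x = -π/6, y = -π/6.
LHS = tan(x+y) ≈ -1.7321
RHS = tan(x)+tan(y) ≈ -1.1547
Since -1.7321 ≠ -1.1547, the equation fails at this point, so it cannot hold for all real values of x and y for which both sides are defined.
The correct formula is tan(x+y) = (tan(x) + tan(y))/(1 - tan(x)tan(y)).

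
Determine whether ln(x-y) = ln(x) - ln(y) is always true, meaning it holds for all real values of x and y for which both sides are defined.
No, this is NOT an identity.

Claim: ln(x-y) = ln(x) - ln(y).
Test a specific point where both sides are defined: x = 5, y = 3/2.
LHS = ln(x-y) ≈ 1.2528
RHS = ln(x) - ln(y) ≈ 1.2040
Since 1.2528 ≠ 1.2040, the equation fails at this point, so it cannot hold for all real values of x and y for which both sides are defined.
ln(x) - ln(y) = ln(x/y), not ln(x-y).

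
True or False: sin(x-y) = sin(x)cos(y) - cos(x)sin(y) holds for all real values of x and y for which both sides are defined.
Claim: sin(x-y) = sin(x)cos(y) - cos(x)sin(y).
Reasoning: Replace y by -y in sin(x+y) = sin(x)cos(y) + cos(x)sin(y) and use cos(-y) = cos(y), sin(-y) = -sin(y): sin(x-y) = sin(x)cos(y) - cos(x)sin(y).
So the two sides agree for all real values of x and y for which both sides are defined.

Conclusion: True.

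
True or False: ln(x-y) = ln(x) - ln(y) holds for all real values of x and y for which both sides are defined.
False.

Claim: ln(x-y) = ln(x) - ln(y).
Test a specific point where both sides are defined: x = 4, y = 1/2.
LHS = ln(x-y) ≈ 1.2528
RHS = ln(x) - ln(y) ≈ 2.0794
Since 1.2528 ≠ 2.0794, the equation fails at this point, so it cannot hold for all real values of x and y for which both sides are defined.
ln(x) - ln(y) = ln(x/y), not ln(x-y).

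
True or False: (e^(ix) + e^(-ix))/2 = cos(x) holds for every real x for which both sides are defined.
Claim: (e^(ix) + e^(-ix))/2 = cos(x).
Reasoning: By Euler's formula e^(ix) = cos(x) + i·sin(x) and e^(-ix) = cos(x) - i·sin(x). Adding cancels the sine terms: e^(ix) + e^(-ix) = 2cos(x); divide by 2.
So the two sides agree for every real x for which both sides are defined.

Conclusion: True.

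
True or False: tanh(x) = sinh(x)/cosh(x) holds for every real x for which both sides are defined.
True.

Claim: tanh(x) = sinh(x)/cosh(x).
Reasoning: tanh(x) is defined as sinh(x)/cosh(x) = (e^x - e^-x)/(e^x + e^-x); cosh(x) ≥ 1 is never zero, so this holds for every real x.
So the two sides agree for every real x for which both sides are defined.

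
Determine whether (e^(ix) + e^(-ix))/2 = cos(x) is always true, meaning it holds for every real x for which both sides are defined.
Claim: (e^(ix) + e^(-ix))/2 = cos(x).
Reasoning: By Euler's formula e^(ix) = cos(x) + i·sin(x) and e^(-ix) = cos(x) - i·sin(x). Adding cancels the sine terms: e^(ix) + e^(-ix) = 2cos(x); divide by 2.
So the two sides agree for every real x for which both sides are defined.

Conclusion: Yes, this is an identity.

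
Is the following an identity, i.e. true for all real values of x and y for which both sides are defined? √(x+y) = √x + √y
No, this is NOT an identity.

Claim: √(x+y) = √x + √y.
Test a specific point where both sides are defined: x = 3/2, y = 1/2.
LHS = √(x+y) ≈ 1.4142
RHS = √x + √y ≈ 1.9319
Since 1.4142 ≠ 1.9319, the equation fails at this point, so it cannot hold for all real values of x and y for which both sides are defined.
Squaring the right side gives x + 2√(xy) + y, not x + y.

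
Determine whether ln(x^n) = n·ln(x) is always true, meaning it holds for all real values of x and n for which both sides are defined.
Yes, this is an identity.

Claim: ln(x^n) = n·ln(x).
Reasoning: The right side requires x > 0. For x > 0, x^n = (e^(ln x))^n = e^(n·ln x), so taking ln of both sides gives ln(x^n) = n·ln(x).
So the two sides agree for all real values of x and n for which both sides are defined.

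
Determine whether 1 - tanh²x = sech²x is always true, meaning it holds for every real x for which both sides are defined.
Claim: 1 - tanh²x = sech²x.
Reasoning: Divide cosh²x - sinh²x = 1 through by cosh²x (never zero): 1 - tanh²x = 1/cosh²x = sech²x.
So the two sides agree for every real x for which both sides are defined.

Conclusion: Yes, this is an identity.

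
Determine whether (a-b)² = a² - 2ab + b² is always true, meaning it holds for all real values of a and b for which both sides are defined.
Claim: (a-b)² = a² - 2ab + b².
Reasoning: Expand: (a-b)² = (a-b)(a-b) = a·a - a·b - b·a + b·b = a² - 2ab + b².
So the two sides agree for all real values of a and b for which both sides are defined.

Conclusion: Yes, this is an identity.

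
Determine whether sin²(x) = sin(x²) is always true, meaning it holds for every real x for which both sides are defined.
Claim: sin²(x) = sin(x²).
Test a specific point where both sides are defined: x = π/6.
LHS = sin²(x) ≈ 0.2500
RHS = sin(x²) ≈ 0.2707
Since 0.2500 ≠ 0.2707, the equation fails at this point, so it cannot hold for every real x for which both sides are defined.
sin²(x) means (sin x)², squaring the output; sin(x²) squares the input. These are different functions.

Conclusion: No, this is NOT an identity.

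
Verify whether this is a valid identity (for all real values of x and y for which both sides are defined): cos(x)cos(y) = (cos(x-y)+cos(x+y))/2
Claim: cos(x)cos(y) = (cos(x-y)+cos(x+y))/2.
Reasoning: cos(x-y) = cos(x)cos(y) + sin(x)sin(y) and cos(x+y) = cos(x)cos(y) - sin(x)sin(y). Adding, cos(x-y) + cos(x+y) = 2cos(x)cos(y); divide by 2.
So the two sides agree for all real values of x and y for which both sides are defined.

Conclusion: Yes, this is an identity.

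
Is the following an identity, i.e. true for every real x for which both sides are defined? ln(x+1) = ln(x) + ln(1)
Claim: ln(x+1) = ln(x) + ln(1).
Test a specific point where both sides are defined: x = 1.
LHS = ln(x+1) ≈ 0.6931
RHS = ln(x) + ln(1) ≈ 0.0000
Since 0.6931 ≠ 0.0000, the equation fails at this point, so it cannot hold for every real x for which both sides are defined.
ln(1) = 0, so the right side is just ln(x), which differs from ln(x+1).

Conclusion: No, this is NOT an identity.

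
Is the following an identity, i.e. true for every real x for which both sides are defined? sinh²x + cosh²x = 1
Claim: sinh²x + cosh²x = 1.
Test a specific point where both sides are defined: x = 1.
LHS = sinh²x + cosh²x ≈ 3.7622
RHS = 1 ≈ 1.0000
Since 3.7622 ≠ 1.0000, the equation fails at this point, so it cannot hold for every real x for which both sides are defined.
The correct hyperbolic identity is cosh²x - sinh²x = 1 (a difference); the sum sinh²x + cosh²x equals cosh(2x).

Conclusion: No, this is NOT an identity.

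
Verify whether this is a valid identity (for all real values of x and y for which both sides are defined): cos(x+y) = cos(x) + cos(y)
No, this is NOT an identity.

Claim: cos(x+y) = cos(x) + cos(y).
Test a specific point where both sides are defined: x = -π/4, y = -π/4.
LHS = cos(x+y) ≈ 0.0000
RHS = cos(x) + cos(y) ≈ 1.4142
Since 0.0000 ≠ 1.4142, the equation fails at this point, so it cannot hold for all real values of x and y for which both sides are defined.
The correct expansion is cos(x+y) = cos(x)cos(y) - sin(x)sin(y); cosine is not additive.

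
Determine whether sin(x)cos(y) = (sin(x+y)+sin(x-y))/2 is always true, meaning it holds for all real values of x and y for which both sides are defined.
Yes, this is an identity.

Claim: sin(x)cos(y) = (sin(x+y)+sin(x-y))/2.
Reasoning: sin(x+y) = sin(x)cos(y) + cos(x)sin(y) and sin(x-y) = sin(x)cos(y) - cos(x)sin(y). Adding, sin(x+y) + sin(x-y) = 2sin(x)cos(y); divide by 2.
So the two sides agree for all real values of x and y for which both sides are defined.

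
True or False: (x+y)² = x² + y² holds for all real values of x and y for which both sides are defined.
Claim: (x+y)² = x² + y².
Test a specific point where both sides are defined: x = -3, y = -3.
LHS = (x+y)² ≈ 36.0000
RHS = x² + y² ≈ 18.0000
Since 36.0000 ≠ 18.0000, the equation fails at this point, so it cannot hold for all real values of x and y for which both sides are defined.
The correct expansion is (x+y)² = x² + 2xy + y²; the cross term 2xy is missing.

Conclusion: False.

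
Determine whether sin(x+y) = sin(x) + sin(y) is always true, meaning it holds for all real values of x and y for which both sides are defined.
No, this is NOT an identity.

Claim: sin(x+y) = sin(x) + sin(y).
Test a specific point where both sides are defined: x = π/4, y = π/4.
LHS = sin(x+y) ≈ 1.0000
RHS = sin(x) + sin(y) ≈ 1.4142
Since 1.0000 ≠ 1.4142, the equation fails at this point, so it cannot hold for all real values of x and y for which both sides are defined.
The correct expansion is sin(x+y) = sin(x)cos(y) + cos(x)sin(y); sine is not additive.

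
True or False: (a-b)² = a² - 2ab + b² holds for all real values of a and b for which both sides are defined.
Claim: (a-b)² = a² - 2ab + b².
Reasoning: Expand: (a-b)² = (a-b)(a-b) = a·a - a·b - b·a + b·b = a² - 2ab + b².
So the two sides agree for all real values of a and b for which both sides are defined.

Conclusion: True.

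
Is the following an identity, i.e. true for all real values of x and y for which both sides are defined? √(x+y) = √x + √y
No, this is NOT an identity.

Claim: √(x+y) = √x + √y.
Test a specific point where both sides are defined: x = 1/2, y = 5.
LHS = √(x+y) ≈ 2.3452
RHS = √x + √y ≈ 2.9432
Since 2.3452 ≠ 2.9432, the equation fails at this point, so it cannot hold for all real values of x and y for which both sides are defined.
Squaring the right side gives x + 2√(xy) + y, not x + y.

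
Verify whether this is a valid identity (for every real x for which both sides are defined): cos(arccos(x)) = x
Claim: cos(arccos(x)) = x.
Reasoning: For -1 ≤ x ≤ 1 (where arccos is defined), arccos(x) is by definition an angle whose cosine equals x. Taking the cosine of that angle returns x. (Note the other order, arccos(cos x) = x, is NOT an identity.)
So the two sides agree for every real x for which both sides are defined.

Conclusion: Yes, this is an identity.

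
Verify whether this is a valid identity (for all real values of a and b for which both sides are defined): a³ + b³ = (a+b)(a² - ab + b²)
Claim: a³ + b³ = (a+b)(a² - ab + b²).
Reasoning: Expand the right side: (a+b)(a² - ab + b²) = a³ - a²b + ab² + a²b - ab² + b³ = a³ + b³ (the middle terms cancel in pairs).
So the two sides agree for all real values of a and b for which both sides are defined.

Conclusion: Yes, this is an identity.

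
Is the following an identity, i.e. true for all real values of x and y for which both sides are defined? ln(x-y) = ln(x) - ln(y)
Claim: ln(x-y) = ln(x) - ln(y).
Test a specific point where both sides are defined: x = 5, y = 3/2.
LHS = ln(x-y) ≈ 1.2528
RHS = ln(x) - ln(y) ≈ 1.2040
Since 1.2528 ≠ 1.2040, the equation fails at this point, so it cannot hold for all real values of x and y for which both sides are defined.
ln(x) - ln(y) = ln(x/y), not ln(x-y).

Conclusion: No, this is NOT an identity.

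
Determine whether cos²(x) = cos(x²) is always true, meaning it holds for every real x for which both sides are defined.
No, this is NOT an identity.

Claim: cos²(x) = cos(x²).
Test a specific point where both sides are defined: x = 2π/3.
LHS = cos²(x) ≈ 0.2500
RHS = cos(x²) ≈ -0.3202
Since 0.2500 ≠ -0.3202, the equation fails at this point, so it cannot hold for every real x for which both sides are defined.
cos²(x) means (cos x)², squaring the output; cos(x²) squares the input. These are different functions.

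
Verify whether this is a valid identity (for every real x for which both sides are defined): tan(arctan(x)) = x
Yes, this is an identity.

Claim: tan(arctan(x)) = x.
Reasoning: For every real x, arctan(x) is by definition the angle in (-π/2, π/2) whose tangent equals x. Taking the tangent of that angle returns x.
So the two sides agree for every real x for which both sides are defined.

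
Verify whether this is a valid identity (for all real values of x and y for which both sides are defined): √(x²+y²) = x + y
Claim: √(x²+y²) = x + y.
Test a specific point where both sides are defined: x = 3, y = 5.
LHS = √(x²+y²) ≈ 5.8310
RHS = x + y ≈ 8.0000
Since 5.8310 ≠ 8.0000, the equation fails at this point, so it cannot hold for all real values of x and y for which both sides are defined.
(x+y)² = x² + 2xy + y², not x² + y², so the square root does not split this way.

Conclusion: No, this is NOT an identity.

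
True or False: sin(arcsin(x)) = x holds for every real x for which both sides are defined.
True.

Claim: sin(arcsin(x)) = x.
Reasoning: For -1 ≤ x ≤ 1 (where arcsin is defined), arcsin(x) is by definition an angle whose sine equals x. Taking the sine of that angle returns x. (Note the other order, arcsin(sin x) = x, is NOT an identity.)
So the two sides agree for every real x for which both sides are defined.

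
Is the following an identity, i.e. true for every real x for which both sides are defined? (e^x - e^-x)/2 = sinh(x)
Yes, this is an identity.

Claim: (e^x - e^-x)/2 = sinh(x).
Reasoning: This is exactly the definition of the hyperbolic sine: sinh(x) := (e^x - e^-x)/2.
So the two sides agree for every real x for which both sides are defined.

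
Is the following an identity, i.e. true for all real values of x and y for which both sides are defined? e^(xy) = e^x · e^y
No, this is NOT an identity.

Claim: e^(xy) = e^x · e^y.
Test a specific point where both sides are defined: x = -2, y = 5.
LHS = e^(xy) ≈ 0.0000
RHS = e^x · e^y ≈ 20.0855
Since 0.0000 ≠ 20.0855, the equation fails at this point, so it cannot hold for all real values of x and y for which both sides are defined.
e^x · e^y = e^(x+y), not e^(xy).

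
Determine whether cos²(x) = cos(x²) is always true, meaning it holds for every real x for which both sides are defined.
Claim: cos²(x) = cos(x²).
Test a specific point where both sides are defined: x = π.
LHS = cos²(x) ≈ 1.0000
RHS = cos(x²) ≈ -0.9027
Since 1.0000 ≠ -0.9027, the equation fails at this point, so it cannot hold for every real x for which both sides are defined.
cos²(x) means (cos x)², squaring the output; cos(x²) squares the input. These are different functions.

Conclusion: No, this is NOT an identity.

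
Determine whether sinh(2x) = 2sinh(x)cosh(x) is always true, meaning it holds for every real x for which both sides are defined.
Claim: sinh(2x) = 2sinh(x)cosh(x).
Reasoning: 2sinh(x)cosh(x) = 2 · (e^x - e^-x)/2 · (e^x + e^-x)/2 = (e^(2x) - e^(-2x))/2 = sinh(2x).
So the two sides agree for every real x for which both sides are defined.

Conclusion: Yes, this is an identity.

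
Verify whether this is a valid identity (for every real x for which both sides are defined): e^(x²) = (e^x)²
Claim: e^(x²) = (e^x)².
Test a specific point where both sides are defined: x = 3.
LHS = e^(x²) ≈ 8103.0839
RHS = (e^x)² ≈ 403.4288
Since 8103.0839 ≠ 403.4288, the equation fails at this point, so it cannot hold for every real x for which both sides are defined.
(e^x)² = e^(2x), and 2x ≠ x² in general.

Conclusion: No, this is NOT an identity.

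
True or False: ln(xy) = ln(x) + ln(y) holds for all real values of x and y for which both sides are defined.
Claim: ln(xy) = ln(x) + ln(y).
Reasoning: Both sides are simultaneously defined only when x, y > 0. Write x = e^p, y = e^q (p = ln x, q = ln y). Then xy = e^p · e^q = e^(p+q), so ln(xy) = p + q = ln(x) + ln(y).
So the two sides agree for all real values of x and y for which both sides are defined.

Conclusion: True.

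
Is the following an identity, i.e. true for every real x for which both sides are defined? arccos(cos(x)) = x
No, this is NOT an identity.

Claim: arccos(cos(x)) = x.
Test a specific point where both sides are defined: x = -π/2.
LHS = arccos(cos(x)) ≈ 1.5708
RHS = x ≈ -1.5708
Since 1.5708 ≠ -1.5708, the equation fails at this point, so it cannot hold for every real x for which both sides are defined.
arccos only returns values in [0, π], so arccos(cos(x)) = x holds only for x in that interval, not for all real x.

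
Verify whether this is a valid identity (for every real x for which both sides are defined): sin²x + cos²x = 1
Claim: sin²x + cos²x = 1.
Reasoning: The point (cos x, sin x) lies on the unit circle X² + Y² = 1, so cos²x + sin²x = 1 for every real x.
So the two sides agree for every real x for which both sides are defined.

Conclusion: Yes, this is an identity.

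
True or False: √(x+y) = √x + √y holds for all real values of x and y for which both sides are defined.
Claim: √(x+y) = √x + √y.
Test a specific point where both sides are defined: x = 1/2, y = 3/2.
LHS = √(x+y) ≈ 1.4142
RHS = √x + √y ≈ 1.9319
Since 1.4142 ≠ 1.9319, the equation fails at this point, so it cannot hold for all real values of x and y for which both sides are defined.
Squaring the right side gives x + 2√(xy) + y, not x + y.

Conclusion: False.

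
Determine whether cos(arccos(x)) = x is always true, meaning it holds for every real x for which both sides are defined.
Claim: cos(arccos(x)) = x.
Reasoning: For -1 ≤ x ≤ 1 (where arccos is defined), arccos(x) is by definition an angle whose cosine equals x. Taking the cosine of that angle returns x. (Note the other order, arccos(cos x) = x, is NOT an identity.)
So the two sides agree for every real x for which both sides are defined.

Conclusion: Yes, this is an identity.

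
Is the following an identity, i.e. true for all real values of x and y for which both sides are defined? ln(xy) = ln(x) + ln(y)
Claim: ln(xy) = ln(x) + ln(y).
Reasoning: Both sides are simultaneously defined only when x, y > 0. Write x = e^p, y = e^q (p = ln x, q = ln y). Then xy = e^p · e^q = e^(p+q), so ln(xy) = p + q = ln(x) + ln(y).
So the two sides agree for all real values of x and y for which both sides are defined.

Conclusion: Yes, this is an identity.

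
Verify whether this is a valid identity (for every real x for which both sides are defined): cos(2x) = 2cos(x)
No, this is NOT an identity.

Claim: cos(2x) = 2cos(x).
Test a specific point where both sides are defined: x = -π/3.
LHS = cos(2x) ≈ -0.5000
RHS = 2cos(x) ≈ 1.0000
Since -0.5000 ≠ 1.0000, the equation fails at this point, so it cannot hold for every real x for which both sides are defined.
The correct double-angle formula is cos(2x) = cos²x - sin²x.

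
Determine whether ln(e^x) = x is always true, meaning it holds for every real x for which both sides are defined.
Claim: ln(e^x) = x.
Reasoning: ln is the inverse of the exponential: ln(e^x) asks for the exponent p with e^p = e^x, and since e^p is one-to-one that exponent is p = x.
So the two sides agree for every real x for which both sides are defined.

Conclusion: Yes, this is an identity.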